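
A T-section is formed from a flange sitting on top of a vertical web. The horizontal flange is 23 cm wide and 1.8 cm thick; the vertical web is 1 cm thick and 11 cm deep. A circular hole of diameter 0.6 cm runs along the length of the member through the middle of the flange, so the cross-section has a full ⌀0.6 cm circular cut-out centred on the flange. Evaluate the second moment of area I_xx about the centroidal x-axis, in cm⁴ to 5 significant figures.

I_xx ≈ 477.55 cm⁴

Decompose the section into non-overlapping parts with the origin at the bottom-left of its bounding rectangle.
Flange: 23 × 1.8, A = 41.4 cm², y = 11.9 cm, Ī = 11.178 cm⁴.
Web: 1 × 11, A = 11 cm², y = 5.5 cm, Ī = 110.9167 cm⁴.
Hole (subtracted): ⌀0.6, A = 0.2827433 cm², y = 11.9 cm, Ī = 0.006361725 cm⁴.
Centroid: ȳ = ΣA·y / ΣA = 10.5492 cm.
Transfer each piece to the centroidal x-axis using Ī + A·d² with d = y − 10.5492:
  flange: d = 1.3508 cm → contributes +86.71897 cm⁴
  web: d = -5.0492 cm → contributes +391.3553 cm⁴
  hole: d = 1.3508 cm → contributes −0.5222725 cm⁴
Total I = 477.552 cm⁴.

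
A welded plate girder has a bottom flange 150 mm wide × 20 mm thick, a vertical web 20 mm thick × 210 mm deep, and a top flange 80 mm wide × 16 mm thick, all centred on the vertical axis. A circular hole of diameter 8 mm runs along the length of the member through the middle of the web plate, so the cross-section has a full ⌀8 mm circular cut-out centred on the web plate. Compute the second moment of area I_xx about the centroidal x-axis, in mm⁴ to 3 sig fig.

Treat the section as a set of non-overlapping primitives; coordinates are from the bounding-box lower-left.
Bottom plate: 150 × 20, A = 3 000 mm², y = 10 mm, Ī = 100 000 mm⁴.
Web plate: 20 × 210, A = 4 200 mm², y = 125 mm, Ī = 15 435 000 mm⁴.
Top plate: 80 × 16, A = 1 280 mm², y = 238 mm, Ī = 27 307 mm⁴.
Hole (subtracted): ⌀8, A = 50.265 mm², y = 125 mm, Ī = 201.06 mm⁴.
Centroid: ȳ = ΣA·y / ΣA = 101.23 mm.
Transfer each piece to the centroidal x-axis using Ī + A·d² with d = y − 101.23:
  bottom plate: d = -91.232 mm → contributes +25 069 699 mm⁴
  web plate: d = 23.768 mm → contributes +17 807 704 mm⁴
  top plate: d = 136.77 mm → contributes +23 970 414 mm⁴
  hole: d = 23.768 mm → contributes −28 598 mm⁴
Total I = 66 819 220 mm⁴.

I_xx ≈ 6.68 × 10⁷ mm⁴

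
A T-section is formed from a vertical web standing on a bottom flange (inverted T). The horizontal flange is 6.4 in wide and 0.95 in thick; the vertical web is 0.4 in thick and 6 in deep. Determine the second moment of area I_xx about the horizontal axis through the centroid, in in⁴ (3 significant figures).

Break the section into simple shapes (no overlaps), measuring from the bottom-left corner of the bounding box.
Flange: 6.4 × 0.95, A = 6.08 in², y = 0.475 in, Ī = 0.45727 in⁴.
Web: 0.4 × 6, A = 2.4 in², y = 3.95 in, Ī = 7.2 in⁴.
Centroid: ȳ = ΣA·y / ΣA = 1.4585 in.
Transfer each piece to the horizontal axis through the centroid using Ī + A·d² with d = y − 1.4585:
  flange: d = -0.98349 in → contributes +6.3382 in⁴
  web: d = 2.4915 in → contributes +22.098 in⁴
Total I = 28.436 in⁴.

I_xx ≈ 28.4 in⁴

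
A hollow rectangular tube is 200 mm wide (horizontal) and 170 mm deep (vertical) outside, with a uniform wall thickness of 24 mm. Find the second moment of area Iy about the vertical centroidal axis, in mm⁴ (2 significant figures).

Iy ≈ 7.8 × 10⁷ mm⁴

Treat the section as a set of non-overlapping primitives; coordinates are from the bounding-box lower-left.
Outer rectangle: 200 × 170, A = 34 000 mm², x = 100 mm, Ī = 113 333 333 mm⁴.
Inner void (subtracted): 152 × 122, A = 18 544 mm², x = 100 mm, Ī = 35 703 381 mm⁴.
By symmetry the centroid is at mid-width, x̄ = 100 mm.
All pieces are centred on the vertical centroidal axis, so I = ΣĪ (holes subtracted) = 77 629 952 mm⁴.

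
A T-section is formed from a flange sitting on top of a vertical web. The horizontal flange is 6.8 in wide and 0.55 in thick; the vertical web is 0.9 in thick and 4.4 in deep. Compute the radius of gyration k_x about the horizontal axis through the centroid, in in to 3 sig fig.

Split into non-overlapping primitives; take the origin at the lower-left of the bounding box.
Flange: 6.8 × 0.55, A = 3.74 in², y = 4.675 in, Ī = 0.094279 in⁴.
Web: 0.9 × 4.4, A = 3.96 in², y = 2.2 in, Ī = 6.3888 in⁴.
Centroid: ȳ = ΣA·y / ΣA = 3.4021 in.
Transfer each piece to the horizontal axis through the centroid using Ī + A·d² with d = y − 3.4021:
  flange: d = 1.2729 in → contributes +6.1537 in⁴
  web: d = -1.2021 in → contributes +12.112 in⁴
Total I = 18.265 in⁴.
Radius of gyration: k = √(I/A) = √(18.265 / 7.7) = 1.5402 in.

k_x ≈ 1.54 in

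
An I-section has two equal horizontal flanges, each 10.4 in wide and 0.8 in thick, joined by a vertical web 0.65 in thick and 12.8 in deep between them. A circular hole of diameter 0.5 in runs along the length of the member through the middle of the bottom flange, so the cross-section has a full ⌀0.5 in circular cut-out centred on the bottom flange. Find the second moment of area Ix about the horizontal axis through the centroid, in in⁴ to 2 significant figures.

Decompose the section into non-overlapping parts with the origin at the bottom-left of its bounding rectangle.
Bottom flange: 10.4 × 0.8, A = 8.32 in², y = 0.4 in, Ī = 0.4437 in⁴.
Web: 0.65 × 12.8, A = 8.32 in², y = 7.2 in, Ī = 113.6 in⁴.
Top flange: 10.4 × 0.8, A = 8.32 in², y = 14 in, Ī = 0.4437 in⁴.
Hole (subtracted): ⌀0.5, A = 0.1963 in², y = 0.4 in, Ī = 0.003068 in⁴.
Centroid: ȳ = ΣA·y / ΣA = 7.254 in.
Transfer each piece to the horizontal axis through the centroid using Ī + A·d² with d = y − 7.254:
  bottom flange: d = -6.854 in → contributes +391.3 in⁴
  web: d = -0.05392 in → contributes +113.6 in⁴
  top flange: d = 6.746 in → contributes +379.1 in⁴
  hole: d = -6.854 in → contributes −9.227 in⁴
Total I = 874.8 in⁴.

Ix ≈ 870 in⁴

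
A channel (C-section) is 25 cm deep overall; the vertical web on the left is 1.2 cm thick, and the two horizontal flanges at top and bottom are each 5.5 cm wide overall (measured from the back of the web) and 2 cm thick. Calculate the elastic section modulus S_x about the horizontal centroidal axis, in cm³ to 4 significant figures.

S_x ≈ 307.4 cm³

Split into non-overlapping primitives; take the origin at the lower-left of the bounding box.
Web: 1.2 × 25, A = 30 cm², y = 12.5 cm, Ī = 1562.5 cm⁴.
Top flange (beyond web): 4.3 × 2, A = 8.6 cm², y = 24 cm, Ī = 2.86667 cm⁴.
Bottom flange (beyond web): 4.3 × 2, A = 8.6 cm², y = 1 cm, Ī = 2.86667 cm⁴.
By symmetry the centroid is at mid-height, ȳ = 12.5 cm.
Transfer each piece to the horizontal centroidal axis using Ī + A·d² with d = y − 12.5:
  web: d = 0 cm → contributes +1562.5 cm⁴
  top flange (beyond web): d = 11.5 cm → contributes +1140.22 cm⁴
  bottom flange (beyond web): d = -11.5 cm → contributes +1140.22 cm⁴
Total I = 3842.93 cm⁴.
Extreme fibre distance c = 12.5 cm; S = I/c = 307.435 cm³.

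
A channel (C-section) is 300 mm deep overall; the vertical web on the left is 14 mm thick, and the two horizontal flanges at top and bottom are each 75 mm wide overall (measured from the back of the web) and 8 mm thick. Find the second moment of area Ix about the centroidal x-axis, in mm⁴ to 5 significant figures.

Treat the section as a set of non-overlapping primitives; coordinates are from the bounding-box lower-left.
Web: 14 × 300, A = 4 200 mm², y = 150 mm, Ī = 31 500 000 mm⁴.
Top flange (beyond web): 61 × 8, A = 488 mm², y = 296 mm, Ī = 2602.667 mm⁴.
Bottom flange (beyond web): 61 × 8, A = 488 mm², y = 4 mm, Ī = 2602.667 mm⁴.
By symmetry the centroid is at mid-height, ȳ = 150 mm.
Transfer each piece to the centroidal x-axis using Ī + A·d² with d = y − 150:
  web: d = 0 mm → contributes +31 500 000 mm⁴
  top flange (beyond web): d = 146 mm → contributes +10 404 811 mm⁴
  bottom flange (beyond web): d = -146 mm → contributes +10 404 811 mm⁴
Total I = 52 309 621 mm⁴.

Ix ≈ 5.2310 × 10⁷ mm⁴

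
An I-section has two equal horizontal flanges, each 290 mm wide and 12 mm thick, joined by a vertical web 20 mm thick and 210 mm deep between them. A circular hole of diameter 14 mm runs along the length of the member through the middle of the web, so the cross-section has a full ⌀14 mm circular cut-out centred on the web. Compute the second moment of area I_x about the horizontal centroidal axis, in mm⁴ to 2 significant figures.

Treat the section as a set of non-overlapping primitives; coordinates are from the bounding-box lower-left.
Bottom flange: 290 × 12, A = 3 480 mm², y = 6 mm, Ī = 41 760 mm⁴.
Web: 20 × 210, A = 4 200 mm², y = 117 mm, Ī = 15 435 000 mm⁴.
Top flange: 290 × 12, A = 3 480 mm², y = 228 mm, Ī = 41 760 mm⁴.
Hole (subtracted): ⌀14, A = 153.9 mm², y = 117 mm, Ī = 1 886 mm⁴.
By symmetry the centroid is at mid-height, ȳ = 117 mm.
Transfer each piece to the horizontal centroidal axis using Ī + A·d² with d = y − 117:
  bottom flange: d = -111 mm → contributes +42 918 840 mm⁴
  web: d = 0 mm → contributes +15 435 000 mm⁴
  top flange: d = 111 mm → contributes +42 918 840 mm⁴
  hole: d = 0 mm → contributes −1 886 mm⁴
Total I = 101 270 794 mm⁴.

I_x ≈ 1.0 × 10⁸ mm⁴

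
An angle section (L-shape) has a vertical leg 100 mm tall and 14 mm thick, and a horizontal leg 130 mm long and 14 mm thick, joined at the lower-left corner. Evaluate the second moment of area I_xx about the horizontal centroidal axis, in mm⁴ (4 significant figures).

I_xx ≈ 2.583 × 10⁶ mm⁴

Decompose the section into non-overlapping parts with the origin at the bottom-left of its bounding rectangle.
Vertical leg: 14 × 100, A = 1 400 mm², y = 50 mm, Ī = 1 166 667 mm⁴.
Horizontal leg (remainder): 116 × 14, A = 1 624 mm², y = 7 mm, Ī = 26525.3 mm⁴.
Centroid: ȳ = ΣA·y / ΣA = 26.9074 mm.
Transfer each piece to the horizontal centroidal axis using Ī + A·d² with d = y − 26.9074:
  vertical leg: d = 23.0926 mm → contributes +1 913 242 mm⁴
  horizontal leg (remainder): d = -19.9074 mm → contributes +670 124 mm⁴
Total I = 2 583 366 mm⁴.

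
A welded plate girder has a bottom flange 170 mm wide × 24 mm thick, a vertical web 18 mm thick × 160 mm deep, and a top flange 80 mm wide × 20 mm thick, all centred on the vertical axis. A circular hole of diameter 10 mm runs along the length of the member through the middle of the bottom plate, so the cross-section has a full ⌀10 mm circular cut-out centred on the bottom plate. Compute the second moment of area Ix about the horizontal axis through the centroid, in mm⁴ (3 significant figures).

Ix ≈ 4.73 × 10⁷ mm⁴

Split into non-overlapping primitives; take the origin at the lower-left of the bounding box.
Bottom plate: 170 × 24, A = 4 080 mm², y = 12 mm, Ī = 195 840 mm⁴.
Web plate: 18 × 160, A = 2 880 mm², y = 104 mm, Ī = 6 144 000 mm⁴.
Top plate: 80 × 20, A = 1 600 mm², y = 194 mm, Ī = 53 333 mm⁴.
Hole (subtracted): ⌀10, A = 78.54 mm², y = 12 mm, Ī = 490.87 mm⁴.
Centroid: ȳ = ΣA·y / ΣA = 77.574 mm.
Transfer each piece to the horizontal axis through the centroid using Ī + A·d² with d = y − 77.574:
  bottom plate: d = -65.574 mm → contributes +17 739 428 mm⁴
  web plate: d = 26.426 mm → contributes +8 155 259 mm⁴
  top plate: d = 116.43 mm → contributes +21 741 499 mm⁴
  hole: d = -65.574 mm → contributes −338 204 mm⁴
Total I = 47 297 981 mm⁴.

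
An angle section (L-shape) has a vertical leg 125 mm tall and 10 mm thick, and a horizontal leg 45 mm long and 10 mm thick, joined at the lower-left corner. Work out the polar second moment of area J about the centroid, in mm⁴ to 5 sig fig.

J ≈ 2.7191 × 10⁶ mm⁴

Decompose the section into non-overlapping parts with the origin at the bottom-left of its bounding rectangle.
Vertical leg: 10 × 125, A = 1 250 mm², y = 62.5 mm, Ī = 1 627 604 mm⁴.
Horizontal leg (remainder): 35 × 10, A = 350 mm², y = 5 mm, Ī = 2916.667 mm⁴.
Centroid: ȳ = ΣA·y / ΣA = 49.92188 mm.
Transfer each piece to the centroidal x-axis using Ī + A·d² with d = y − 49.92188:
  vertical leg: d = 12.57813 mm → contributes +1 825 366 mm⁴
  horizontal leg (remainder): d = -44.92188 mm → contributes +709207.9 mm⁴
Total I = 2 534 574 mm⁴.
For the y-axis: x̄ = 9.921875 mm.
Repeating about the centroidal y-axis gives I_y = 184573.6 mm⁴.
Polar second moment: J = I_x + I_y = 2 719 147 mm⁴.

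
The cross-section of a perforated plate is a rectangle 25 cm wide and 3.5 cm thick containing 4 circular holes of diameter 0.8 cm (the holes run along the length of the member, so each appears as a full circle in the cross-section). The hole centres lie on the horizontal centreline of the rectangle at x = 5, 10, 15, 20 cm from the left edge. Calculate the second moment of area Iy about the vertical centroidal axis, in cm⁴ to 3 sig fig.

Treat the section as a set of non-overlapping primitives; coordinates are from the bounding-box lower-left.
Plate: 25 × 3.5, A = 87.5 cm², x = 12.5 cm, Ī = 4557.3 cm⁴.
Hole 1 (subtracted): ⌀0.8, A = 0.50265 cm², x = 5 cm, Ī = 0.020106 cm⁴.
Hole 2 (subtracted): ⌀0.8, A = 0.50265 cm², x = 10 cm, Ī = 0.020106 cm⁴.
Hole 3 (subtracted): ⌀0.8, A = 0.50265 cm², x = 15 cm, Ī = 0.020106 cm⁴.
Hole 4 (subtracted): ⌀0.8, A = 0.50265 cm², x = 20 cm, Ī = 0.020106 cm⁴.
By symmetry the centroid is at mid-width, x̄ = 12.5 cm.
Transfer each piece to the vertical centroidal axis using Ī + A·d² with d = x − 12.5:
  plate: d = 0 cm → contributes +4557.3 cm⁴
  hole 1: d = -7.5 cm → contributes −28.294 cm⁴
  hole 2: d = -2.5 cm → contributes −3.1617 cm⁴
  hole 3: d = 2.5 cm → contributes −3.1617 cm⁴
  hole 4: d = 7.5 cm → contributes −28.294 cm⁴
Total I = 4494.4 cm⁴.

Iy ≈ 4490 cm⁴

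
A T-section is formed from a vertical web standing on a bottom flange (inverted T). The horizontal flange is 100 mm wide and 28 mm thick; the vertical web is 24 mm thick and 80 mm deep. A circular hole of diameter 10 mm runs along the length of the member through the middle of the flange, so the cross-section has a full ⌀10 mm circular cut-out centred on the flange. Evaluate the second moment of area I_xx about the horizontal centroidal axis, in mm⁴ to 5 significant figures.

Decompose the section into non-overlapping parts with the origin at the bottom-left of its bounding rectangle.
Flange: 100 × 28, A = 2 800 mm², y = 14 mm, Ī = 182933.3 mm⁴.
Web: 24 × 80, A = 1 920 mm², y = 68 mm, Ī = 1 024 000 mm⁴.
Hole (subtracted): ⌀10, A = 78.53982 mm², y = 14 mm, Ī = 490.8739 mm⁴.
Centroid: ȳ = ΣA·y / ΣA = 36.3378 mm.
Transfer each piece to the horizontal centroidal axis using Ī + A·d² with d = y − 36.3378:
  flange: d = -22.3378 mm → contributes +1 580 070 mm⁴
  web: d = 31.6622 mm → contributes +2 948 790 mm⁴
  hole: d = -22.3378 mm → contributes −39680.45 mm⁴
Total I = 4 489 180 mm⁴.

I_xx ≈ 4.4892 × 10⁶ mm⁴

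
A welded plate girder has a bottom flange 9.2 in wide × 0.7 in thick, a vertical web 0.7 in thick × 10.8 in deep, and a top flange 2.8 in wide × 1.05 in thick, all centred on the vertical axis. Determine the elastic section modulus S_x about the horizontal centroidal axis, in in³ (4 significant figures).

S_x ≈ 48.30 in³

Split into non-overlapping primitives; take the origin at the lower-left of the bounding box.
Bottom plate: 9.2 × 0.7, A = 6.44 in², y = 0.35 in, Ī = 0.262967 in⁴.
Web plate: 0.7 × 10.8, A = 7.56 in², y = 6.1 in, Ī = 73.4832 in⁴.
Top plate: 2.8 × 1.05, A = 2.94 in², y = 12.025 in, Ī = 0.270113 in⁴.
Centroid: ȳ = ΣA·y / ΣA = 4.94236 in.
Transfer each piece to the horizontal centroidal axis using Ī + A·d² with d = y − 4.94236:
  bottom plate: d = -4.59236 in → contributes +136.081 in⁴
  web plate: d = 1.15764 in → contributes +83.6147 in⁴
  top plate: d = 7.08264 in → contributes +147.752 in⁴
Total I = 367.447 in⁴.
Extreme fibre distance c = 7.60764 in; S = I/c = 48.2997 in³.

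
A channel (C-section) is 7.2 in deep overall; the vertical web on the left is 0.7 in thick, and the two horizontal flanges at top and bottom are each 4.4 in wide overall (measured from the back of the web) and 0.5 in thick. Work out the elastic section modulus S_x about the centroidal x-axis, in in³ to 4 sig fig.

Break the section into simple shapes (no overlaps), measuring from the bottom-left corner of the bounding box.
Web: 0.7 × 7.2, A = 5.04 in², y = 3.6 in, Ī = 21.7728 in⁴.
Top flange (beyond web): 3.7 × 0.5, A = 1.85 in², y = 6.95 in, Ī = 0.0385417 in⁴.
Bottom flange (beyond web): 3.7 × 0.5, A = 1.85 in², y = 0.25 in, Ī = 0.0385417 in⁴.
By symmetry the centroid is at mid-height, ȳ = 3.6 in.
Transfer each piece to the centroidal x-axis using Ī + A·d² with d = y − 3.6:
  web: d = 0 in → contributes +21.7728 in⁴
  top flange (beyond web): d = 3.35 in → contributes +20.8002 in⁴
  bottom flange (beyond web): d = -3.35 in → contributes +20.8002 in⁴
Total I = 63.3731 in⁴.
Extreme fibre distance c = 3.6 in; S = I/c = 17.6036 in³.

S_x ≈ 17.60 in³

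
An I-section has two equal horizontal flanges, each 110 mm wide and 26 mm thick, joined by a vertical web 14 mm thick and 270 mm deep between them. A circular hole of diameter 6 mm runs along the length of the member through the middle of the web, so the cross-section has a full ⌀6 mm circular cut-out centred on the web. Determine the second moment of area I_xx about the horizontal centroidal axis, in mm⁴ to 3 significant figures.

Treat the section as a set of non-overlapping primitives; coordinates are from the bounding-box lower-left.
Bottom flange: 110 × 26, A = 2 860 mm², y = 13 mm, Ī = 161 113 mm⁴.
Web: 14 × 270, A = 3 780 mm², y = 161 mm, Ī = 22 963 500 mm⁴.
Top flange: 110 × 26, A = 2 860 mm², y = 309 mm, Ī = 161 113 mm⁴.
Hole (subtracted): ⌀6, A = 28.274 mm², y = 161 mm, Ī = 63.617 mm⁴.
By symmetry the centroid is at mid-height, ȳ = 161 mm.
Transfer each piece to the horizontal centroidal axis using Ī + A·d² with d = y − 161:
  bottom flange: d = -148 mm → contributes +62 806 553 mm⁴
  web: d = 0 mm → contributes +22 963 500 mm⁴
  top flange: d = 148 mm → contributes +62 806 553 mm⁴
  hole: d = 0 mm → contributes −63.617 mm⁴
Total I = 148 576 543 mm⁴.

I_xx ≈ 1.49 × 10⁸ mm⁴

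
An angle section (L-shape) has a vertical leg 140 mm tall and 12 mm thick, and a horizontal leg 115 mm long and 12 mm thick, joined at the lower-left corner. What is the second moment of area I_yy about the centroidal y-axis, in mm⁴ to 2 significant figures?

I_yy ≈ 3.5 × 10⁶ mm⁴

Decompose the section into non-overlapping parts with the origin at the bottom-left of its bounding rectangle.
Vertical leg: 12 × 140, A = 1 680 mm², x = 6 mm, Ī = 20 160 mm⁴.
Horizontal leg (remainder): 103 × 12, A = 1 236 mm², x = 63.5 mm, Ī = 1 092 727 mm⁴.
Centroid: x̄ = ΣA·x / ΣA = 30.37 mm.
Transfer each piece to the centroidal y-axis using Ī + A·d² with d = x − 30.37:
  vertical leg: d = -24.37 mm → contributes +1 018 106 mm⁴
  horizontal leg (remainder): d = 33.13 mm → contributes +2 449 158 mm⁴
Total I = 3 467 264 mm⁴.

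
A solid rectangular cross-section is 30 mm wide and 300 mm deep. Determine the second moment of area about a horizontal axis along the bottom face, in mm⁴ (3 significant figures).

I_base ≈ 2.70 × 10⁸ mm⁴

The section: 30 × 300, A = 9 000 mm², y = 150 mm, Ī = 67 500 000 mm⁴.
Transfer it to the bottom edge using Ī + A·d² with d = y − 0:
  the section: d = 150 mm → contributes +270 000 000 mm⁴
Total I = 270 000 000 mm⁴.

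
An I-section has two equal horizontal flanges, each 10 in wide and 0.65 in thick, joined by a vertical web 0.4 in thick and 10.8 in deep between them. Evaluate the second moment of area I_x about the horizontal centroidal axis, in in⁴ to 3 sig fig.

Treat the section as a set of non-overlapping primitives; coordinates are from the bounding-box lower-left.
Bottom flange: 10 × 0.65, A = 6.5 in², y = 0.325 in, Ī = 0.22885 in⁴.
Web: 0.4 × 10.8, A = 4.32 in², y = 6.05 in, Ī = 41.99 in⁴.
Top flange: 10 × 0.65, A = 6.5 in², y = 11.775 in, Ī = 0.22885 in⁴.
By symmetry the centroid is at mid-height, ȳ = 6.05 in.
Transfer each piece to the horizontal centroidal axis using Ī + A·d² with d = y − 6.05:
  bottom flange: d = -5.725 in → contributes +213.27 in⁴
  web: d = 0 in → contributes +41.99 in⁴
  top flange: d = 5.725 in → contributes +213.27 in⁴
Total I = 468.53 in⁴.

I_x ≈ 469 in⁴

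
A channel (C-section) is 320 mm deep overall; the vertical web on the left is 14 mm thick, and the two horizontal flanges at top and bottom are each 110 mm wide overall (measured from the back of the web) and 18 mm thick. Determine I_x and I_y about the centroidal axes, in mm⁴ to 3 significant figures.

Treat the section as a set of non-overlapping primitives; coordinates are from the bounding-box lower-left.
Web: 14 × 320, A = 4 480 mm², y = 160 mm, Ī = 38 229 333 mm⁴.
Top flange (beyond web): 96 × 18, A = 1 728 mm², y = 311 mm, Ī = 46 656 mm⁴.
Bottom flange (beyond web): 96 × 18, A = 1 728 mm², y = 9 mm, Ī = 46 656 mm⁴.
By symmetry the centroid is at mid-height, ȳ = 160 mm.
Transfer each piece to the centroidal x-axis using Ī + A·d² with d = y − 160:
  web: d = 0 mm → contributes +38 229 333 mm⁴
  top flange (beyond web): d = 151 mm → contributes +39 446 784 mm⁴
  bottom flange (beyond web): d = -151 mm → contributes +39 446 784 mm⁴
Total I = 117 122 901 mm⁴.
For the y-axis: x̄ = 30.952 mm.
Repeating about the centroidal y-axis gives I_y = 8 629 059 mm⁴.

I_x ≈ 1.17 × 10⁸ mm⁴, I_y ≈ 8.63 × 10⁶ mm⁴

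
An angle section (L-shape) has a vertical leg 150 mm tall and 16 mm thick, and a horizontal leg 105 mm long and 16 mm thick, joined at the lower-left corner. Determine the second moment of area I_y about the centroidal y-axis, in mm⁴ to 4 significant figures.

Break the section into simple shapes (no overlaps), measuring from the bottom-left corner of the bounding box.
Vertical leg: 16 × 150, A = 2 400 mm², x = 8 mm, Ī = 51 200 mm⁴.
Horizontal leg (remainder): 89 × 16, A = 1 424 mm², x = 60.5 mm, Ī = 939 959 mm⁴.
Centroid: x̄ = ΣA·x / ΣA = 27.5502 mm.
Transfer each piece to the centroidal y-axis using Ī + A·d² with d = x − 27.5502:
  vertical leg: d = -19.5502 mm → contributes +968 506 mm⁴
  horizontal leg (remainder): d = 32.9498 mm → contributes +2 485 979 mm⁴
Total I = 3 454 485 mm⁴.

I_y ≈ 3.454 × 10⁶ mm⁴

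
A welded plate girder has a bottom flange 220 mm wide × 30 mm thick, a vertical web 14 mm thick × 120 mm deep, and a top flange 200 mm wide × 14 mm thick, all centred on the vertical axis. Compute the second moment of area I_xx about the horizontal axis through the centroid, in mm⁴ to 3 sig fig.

Split into non-overlapping primitives; take the origin at the lower-left of the bounding box.
Bottom plate: 220 × 30, A = 6 600 mm², y = 15 mm, Ī = 495 000 mm⁴.
Web plate: 14 × 120, A = 1 680 mm², y = 90 mm, Ī = 2 016 000 mm⁴.
Top plate: 200 × 14, A = 2 800 mm², y = 157 mm, Ī = 45 733 mm⁴.
Centroid: ȳ = ΣA·y / ΣA = 62.256 mm.
Transfer each piece to the horizontal axis through the centroid using Ī + A·d² with d = y − 62.256:
  bottom plate: d = -47.256 mm → contributes +15 233 853 mm⁴
  web plate: d = 27.744 mm → contributes +3 309 116 mm⁴
  top plate: d = 94.744 mm → contributes +25 179 556 mm⁴
Total I = 43 722 525 mm⁴.

I_xx ≈ 4.37 × 10⁷ mm⁴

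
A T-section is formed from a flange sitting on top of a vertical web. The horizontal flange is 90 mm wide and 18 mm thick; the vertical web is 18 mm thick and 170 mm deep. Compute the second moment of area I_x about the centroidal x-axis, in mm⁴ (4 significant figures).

Treat the section as a set of non-overlapping primitives; coordinates are from the bounding-box lower-left.
Flange: 90 × 18, A = 1 620 mm², y = 179 mm, Ī = 43 740 mm⁴.
Web: 18 × 170, A = 3 060 mm², y = 85 mm, Ī = 7 369 500 mm⁴.
Centroid: ȳ = ΣA·y / ΣA = 117.538 mm.
Transfer each piece to the centroidal x-axis using Ī + A·d² with d = y − 117.538:
  flange: d = 61.4615 mm → contributes +6 163 324 mm⁴
  web: d = -32.5385 mm → contributes +10 609 280 mm⁴
Total I = 16 772 603 mm⁴.

I_x ≈ 1.677 × 10⁷ mm⁴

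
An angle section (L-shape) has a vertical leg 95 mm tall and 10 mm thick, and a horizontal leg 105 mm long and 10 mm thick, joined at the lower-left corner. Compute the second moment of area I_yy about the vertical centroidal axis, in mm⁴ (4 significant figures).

I_yy ≈ 2.032 × 10⁶ mm⁴

Break the section into simple shapes (no overlaps), measuring from the bottom-left corner of the bounding box.
Vertical leg: 10 × 95, A = 950 mm², x = 5 mm, Ī = 7916.67 mm⁴.
Horizontal leg (remainder): 95 × 10, A = 950 mm², x = 57.5 mm, Ī = 714 479 mm⁴.
Centroid: x̄ = ΣA·x / ΣA = 31.25 mm.
Transfer each piece to the vertical centroidal axis using Ī + A·d² with d = x − 31.25:
  vertical leg: d = -26.25 mm → contributes +662 526 mm⁴
  horizontal leg (remainder): d = 26.25 mm → contributes +1 369 089 mm⁴
Total I = 2 031 615 mm⁴.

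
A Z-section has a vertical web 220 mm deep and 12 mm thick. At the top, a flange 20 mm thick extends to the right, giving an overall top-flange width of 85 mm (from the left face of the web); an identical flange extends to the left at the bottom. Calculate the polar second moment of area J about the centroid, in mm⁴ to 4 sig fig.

J ≈ 4.655 × 10⁷ mm⁴

Decompose the section into non-overlapping parts with the origin at the bottom-left of its bounding rectangle.
Web: 12 × 220, A = 2 640 mm², y = 110 mm, Ī = 10 648 000 mm⁴.
Top flange (beyond web): 73 × 20, A = 1 460 mm², y = 210 mm, Ī = 48666.7 mm⁴.
Bottom flange (beyond web): 73 × 20, A = 1 460 mm², y = 10 mm, Ī = 48666.7 mm⁴.
Centroid: ȳ = ΣA·y / ΣA = 110 mm.
Transfer each piece to the centroidal x-axis using Ī + A·d² with d = y − 110:
  web: d = 0 mm → contributes +10 648 000 mm⁴
  top flange (beyond web): d = 100 mm → contributes +14 648 667 mm⁴
  bottom flange (beyond web): d = -100 mm → contributes +14 648 667 mm⁴
Total I = 39 945 333 mm⁴.
For the y-axis: x̄ = 79 mm.
Repeating about the centroidal y-axis gives I_y = 6 602 653 mm⁴.
Polar second moment: J = I_x + I_y = 46 547 987 mm⁴.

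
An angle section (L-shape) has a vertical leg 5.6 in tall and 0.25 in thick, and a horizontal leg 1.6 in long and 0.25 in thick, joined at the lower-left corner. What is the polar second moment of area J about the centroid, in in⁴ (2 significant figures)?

Split into non-overlapping primitives; take the origin at the lower-left of the bounding box.
Vertical leg: 0.25 × 5.6, A = 1.4 in², y = 2.8 in, Ī = 3.659 in⁴.
Horizontal leg (remainder): 1.35 × 0.25, A = 0.3375 in², y = 0.125 in, Ī = 0.001758 in⁴.
Centroid: ȳ = ΣA·y / ΣA = 2.28 in.
Transfer each piece to the centroidal x-axis using Ī + A·d² with d = y − 2.28:
  vertical leg: d = 0.5196 in → contributes +4.037 in⁴
  horizontal leg (remainder): d = -2.155 in → contributes +1.57 in⁴
Total I = 5.606 in⁴.
For the y-axis: x̄ = 0.2804 in.
Repeating about the centroidal y-axis gives I_y = 0.2326 in⁴.
Polar second moment: J = I_x + I_y = 5.839 in⁴.

J ≈ 5.8 in⁴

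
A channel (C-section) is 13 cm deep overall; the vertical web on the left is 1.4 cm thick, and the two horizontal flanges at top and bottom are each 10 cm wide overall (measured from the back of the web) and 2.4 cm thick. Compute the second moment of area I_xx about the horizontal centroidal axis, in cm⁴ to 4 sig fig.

I_xx ≈ 1436 cm⁴

Decompose the section into non-overlapping parts with the origin at the bottom-left of its bounding rectangle.
Web: 1.4 × 13, A = 18.2 cm², y = 6.5 cm, Ī = 256.317 cm⁴.
Top flange (beyond web): 8.6 × 2.4, A = 20.64 cm², y = 11.8 cm, Ī = 9.9072 cm⁴.
Bottom flange (beyond web): 8.6 × 2.4, A = 20.64 cm², y = 1.2 cm, Ī = 9.9072 cm⁴.
By symmetry the centroid is at mid-height, ȳ = 6.5 cm.
Transfer each piece to the horizontal centroidal axis using Ī + A·d² with d = y − 6.5:
  web: d = 0 cm → contributes +256.317 cm⁴
  top flange (beyond web): d = 5.3 cm → contributes +589.685 cm⁴
  bottom flange (beyond web): d = -5.3 cm → contributes +589.685 cm⁴
Total I = 1435.69 cm⁴.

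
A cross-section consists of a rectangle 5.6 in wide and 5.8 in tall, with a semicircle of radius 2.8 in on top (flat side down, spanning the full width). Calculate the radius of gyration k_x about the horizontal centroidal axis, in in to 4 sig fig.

k_x ≈ 2.348 in

Split into non-overlapping primitives; take the origin at the lower-left of the bounding box.
Rectangular body: 5.6 × 5.8, A = 32.48 in², y = 2.9 in, Ī = 91.0523 in⁴.
Semicircular cap: semicircle r = 2.8, A = 12.315 in², y = 6.98836 in, Ī = 6.74628 in⁴.
Centroid: ȳ = ΣA·y / ΣA = 4.02397 in.
Transfer each piece to the horizontal centroidal axis using Ī + A·d² with d = y − 4.02397:
  rectangular body: d = -1.12397 in → contributes +132.085 in⁴
  semicircular cap: d = 2.96439 in → contributes +114.966 in⁴
Total I = 247.05 in⁴.
Radius of gyration: k = √(I/A) = √(247.05 / 44.795) = 2.34843 in.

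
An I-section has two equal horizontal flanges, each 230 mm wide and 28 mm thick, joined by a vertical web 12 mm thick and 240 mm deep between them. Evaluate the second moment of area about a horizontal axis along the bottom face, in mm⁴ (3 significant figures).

I_base ≈ 5.91 × 10⁸ mm⁴

Treat the section as a set of non-overlapping primitives; coordinates are from the bounding-box lower-left.
Bottom flange: 230 × 28, A = 6 440 mm², y = 14 mm, Ī = 420 747 mm⁴.
Web: 12 × 240, A = 2 880 mm², y = 148 mm, Ī = 13 824 000 mm⁴.
Top flange: 230 × 28, A = 6 440 mm², y = 282 mm, Ī = 420 747 mm⁴.
Transfer each piece to a horizontal axis along the bottom face using Ī + A·d² with d = y − 0:
  bottom flange: d = 14 mm → contributes +1 682 987 mm⁴
  web: d = 148 mm → contributes +76 907 520 mm⁴
  top flange: d = 282 mm → contributes +512 555 307 mm⁴
Total I = 591 145 813 mm⁴.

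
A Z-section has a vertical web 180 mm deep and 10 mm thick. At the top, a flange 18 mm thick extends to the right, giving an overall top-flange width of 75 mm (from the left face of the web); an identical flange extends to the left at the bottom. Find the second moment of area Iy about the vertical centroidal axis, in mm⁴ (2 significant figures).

Iy ≈ 4.1 × 10⁶ mm⁴

Treat the section as a set of non-overlapping primitives; coordinates are from the bounding-box lower-left.
Web: 10 × 180, A = 1 800 mm², x = 70 mm, Ī = 15 000 mm⁴.
Top flange (beyond web): 65 × 18, A = 1 170 mm², x = 107.5 mm, Ī = 411 938 mm⁴.
Bottom flange (beyond web): 65 × 18, A = 1 170 mm², x = 32.5 mm, Ī = 411 938 mm⁴.
Centroid: x̄ = ΣA·x / ΣA = 70 mm.
Transfer each piece to the vertical centroidal axis using Ī + A·d² with d = x − 70:
  web: d = 0 mm → contributes +15 000 mm⁴
  top flange (beyond web): d = 37.5 mm → contributes +2 057 250 mm⁴
  bottom flange (beyond web): d = -37.5 mm → contributes +2 057 250 mm⁴
Total I = 4 129 500 mm⁴.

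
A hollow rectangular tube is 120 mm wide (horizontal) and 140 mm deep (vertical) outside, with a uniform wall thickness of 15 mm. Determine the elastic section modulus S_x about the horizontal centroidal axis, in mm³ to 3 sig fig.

Split into non-overlapping primitives; take the origin at the lower-left of the bounding box.
Outer rectangle: 120 × 140, A = 16 800 mm², y = 70 mm, Ī = 27 440 000 mm⁴.
Inner void (subtracted): 90 × 110, A = 9 900 mm², y = 70 mm, Ī = 9 982 500 mm⁴.
By symmetry the centroid is at mid-height, ȳ = 70 mm.
All pieces are centred on the horizontal centroidal axis, so I = ΣĪ (holes subtracted) = 17 457 500 mm⁴.
Extreme fibre distance c = 70 mm; S = I/c = 249 393 mm³.

S_x ≈ 2.49 × 10⁵ mm³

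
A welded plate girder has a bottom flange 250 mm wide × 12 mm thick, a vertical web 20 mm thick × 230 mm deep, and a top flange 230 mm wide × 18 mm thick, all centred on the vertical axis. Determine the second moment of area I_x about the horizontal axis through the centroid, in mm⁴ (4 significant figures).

I_x ≈ 1.261 × 10⁸ mm⁴

Decompose the section into non-overlapping parts with the origin at the bottom-left of its bounding rectangle.
Bottom plate: 250 × 12, A = 3 000 mm², y = 6 mm, Ī = 36 000 mm⁴.
Web plate: 20 × 230, A = 4 600 mm², y = 127 mm, Ī = 20 278 333 mm⁴.
Top plate: 230 × 18, A = 4 140 mm², y = 251 mm, Ī = 111 780 mm⁴.
Centroid: ȳ = ΣA·y / ΣA = 139.807 mm.
Transfer each piece to the horizontal axis through the centroid using Ī + A·d² with d = y − 139.807:
  bottom plate: d = -133.807 mm → contributes +53 749 338 mm⁴
  web plate: d = -12.8075 mm → contributes +21 032 880 mm⁴
  top plate: d = 111.193 mm → contributes +51 297 800 mm⁴
Total I = 126 080 018 mm⁴.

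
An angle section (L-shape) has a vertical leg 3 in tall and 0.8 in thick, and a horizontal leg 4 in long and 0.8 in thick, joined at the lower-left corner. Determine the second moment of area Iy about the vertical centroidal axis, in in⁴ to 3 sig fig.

Break the section into simple shapes (no overlaps), measuring from the bottom-left corner of the bounding box.
Vertical leg: 0.8 × 3, A = 2.4 in², x = 0.4 in, Ī = 0.128 in⁴.
Horizontal leg (remainder): 3.2 × 0.8, A = 2.56 in², x = 2.4 in, Ī = 2.1845 in⁴.
Centroid: x̄ = ΣA·x / ΣA = 1.4323 in.
Transfer each piece to the vertical centroidal axis using Ī + A·d² with d = x − 1.4323:
  vertical leg: d = -1.0323 in → contributes +2.6853 in⁴
  horizontal leg (remainder): d = 0.96774 in → contributes +4.582 in⁴
Total I = 7.2674 in⁴.

Iy ≈ 7.27 in⁴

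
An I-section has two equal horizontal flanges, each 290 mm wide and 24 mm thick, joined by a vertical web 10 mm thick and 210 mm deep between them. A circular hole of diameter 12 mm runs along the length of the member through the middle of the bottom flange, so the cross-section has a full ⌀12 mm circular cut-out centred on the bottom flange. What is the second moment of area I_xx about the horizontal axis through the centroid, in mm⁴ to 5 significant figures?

Split into non-overlapping primitives; take the origin at the lower-left of the bounding box.
Bottom flange: 290 × 24, A = 6 960 mm², y = 12 mm, Ī = 334 080 mm⁴.
Web: 10 × 210, A = 2 100 mm², y = 129 mm, Ī = 7 717 500 mm⁴.
Top flange: 290 × 24, A = 6 960 mm², y = 246 mm, Ī = 334 080 mm⁴.
Hole (subtracted): ⌀12, A = 113.0973 mm², y = 12 mm, Ī = 1017.876 mm⁴.
Centroid: ȳ = ΣA·y / ΣA = 129.8319 mm.
Transfer each piece to the horizontal axis through the centroid using Ī + A·d² with d = y − 129.8319:
  bottom flange: d = -117.8319 mm → contributes +96 969 144 mm⁴
  web: d = -0.8318645 mm → contributes +7 718 953 mm⁴
  top flange: d = 116.1681 mm → contributes +94 259 528 mm⁴
  hole: d = -117.8319 mm → contributes −1 571 301 mm⁴
Total I = 197 376 325 mm⁴.

I_xx ≈ 1.9738 × 10⁸ mm⁴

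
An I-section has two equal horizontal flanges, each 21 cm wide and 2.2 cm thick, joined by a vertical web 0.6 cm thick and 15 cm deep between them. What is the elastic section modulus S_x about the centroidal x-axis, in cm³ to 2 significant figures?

Break the section into simple shapes (no overlaps), measuring from the bottom-left corner of the bounding box.
Bottom flange: 21 × 2.2, A = 46.2 cm², y = 1.1 cm, Ī = 18.63 cm⁴.
Web: 0.6 × 15, A = 9 cm², y = 9.7 cm, Ī = 168.8 cm⁴.
Top flange: 21 × 2.2, A = 46.2 cm², y = 18.3 cm, Ī = 18.63 cm⁴.
By symmetry the centroid is at mid-height, ȳ = 9.7 cm.
Transfer each piece to the centroidal x-axis using Ī + A·d² with d = y − 9.7:
  bottom flange: d = -8.6 cm → contributes +3 436 cm⁴
  web: d = 0 cm → contributes +168.8 cm⁴
  top flange: d = 8.6 cm → contributes +3 436 cm⁴
Total I = 7 040 cm⁴.
Extreme fibre distance c = 9.7 cm; S = I/c = 725.8 cm³.

S_x ≈ 730 cm³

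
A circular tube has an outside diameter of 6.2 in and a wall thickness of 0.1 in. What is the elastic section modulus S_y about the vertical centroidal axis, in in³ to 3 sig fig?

S_y ≈ 2.88 in³

Treat the section as a set of non-overlapping primitives; coordinates are from the bounding-box lower-left.
Outer circle: ⌀6.2, A = 30.191 in², x = 3.1 in, Ī = 72.533 in⁴.
Bore (subtracted): ⌀6, A = 28.274 in², x = 3.1 in, Ī = 63.617 in⁴.
By symmetry the centroid is at mid-width, x̄ = 3.1 in.
All pieces are centred on the vertical centroidal axis, so I = ΣĪ (holes subtracted) = 8.9159 in⁴.
Extreme fibre distance c = 3.1 in; S = I/c = 2.8761 in³.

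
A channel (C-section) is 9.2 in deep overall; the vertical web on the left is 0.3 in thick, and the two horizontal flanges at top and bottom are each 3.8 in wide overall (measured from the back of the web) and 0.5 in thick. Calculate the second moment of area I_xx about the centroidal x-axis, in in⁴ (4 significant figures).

I_xx ≈ 85.77 in⁴

Break the section into simple shapes (no overlaps), measuring from the bottom-left corner of the bounding box.
Web: 0.3 × 9.2, A = 2.76 in², y = 4.6 in, Ī = 19.4672 in⁴.
Top flange (beyond web): 3.5 × 0.5, A = 1.75 in², y = 8.95 in, Ī = 0.0364583 in⁴.
Bottom flange (beyond web): 3.5 × 0.5, A = 1.75 in², y = 0.25 in, Ī = 0.0364583 in⁴.
By symmetry the centroid is at mid-height, ȳ = 4.6 in.
Transfer each piece to the centroidal x-axis using Ī + A·d² with d = y − 4.6:
  web: d = 0 in → contributes +19.4672 in⁴
  top flange (beyond web): d = 4.35 in → contributes +33.1508 in⁴
  bottom flange (beyond web): d = -4.35 in → contributes +33.1508 in⁴
Total I = 85.7689 in⁴.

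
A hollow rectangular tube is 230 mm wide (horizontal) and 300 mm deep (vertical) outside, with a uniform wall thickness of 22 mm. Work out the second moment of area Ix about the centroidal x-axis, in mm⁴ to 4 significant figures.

Ix ≈ 2.575 × 10⁸ mm⁴

Break the section into simple shapes (no overlaps), measuring from the bottom-left corner of the bounding box.
Outer rectangle: 230 × 300, A = 69 000 mm², y = 150 mm, Ī = 517 500 000 mm⁴.
Inner void (subtracted): 186 × 256, A = 47 616 mm², y = 150 mm, Ī = 260 046 848 mm⁴.
By symmetry the centroid is at mid-height, ȳ = 150 mm.
All pieces are centred on the centroidal x-axis, so I = ΣĪ (holes subtracted) = 257 453 152 mm⁴.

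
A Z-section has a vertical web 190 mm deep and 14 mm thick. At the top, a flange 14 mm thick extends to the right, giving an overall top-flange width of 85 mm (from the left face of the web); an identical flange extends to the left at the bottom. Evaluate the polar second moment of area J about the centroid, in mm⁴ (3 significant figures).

Treat the section as a set of non-overlapping primitives; coordinates are from the bounding-box lower-left.
Web: 14 × 190, A = 2 660 mm², y = 95 mm, Ī = 8 002 167 mm⁴.
Top flange (beyond web): 71 × 14, A = 994 mm², y = 183 mm, Ī = 16 235 mm⁴.
Bottom flange (beyond web): 71 × 14, A = 994 mm², y = 7 mm, Ī = 16 235 mm⁴.
Centroid: ȳ = ΣA·y / ΣA = 95 mm.
Transfer each piece to the centroidal x-axis using Ī + A·d² with d = y − 95:
  web: d = 0 mm → contributes +8 002 167 mm⁴
  top flange (beyond web): d = 88 mm → contributes +7 713 771 mm⁴
  bottom flange (beyond web): d = -88 mm → contributes +7 713 771 mm⁴
Total I = 23 429 709 mm⁴.
For the y-axis: x̄ = 78 mm.
Repeating about the centroidal y-axis gives I_y = 4 469 397 mm⁴.
Polar second moment: J = I_x + I_y = 27 899 107 mm⁴.

J ≈ 2.79 × 10⁷ mm⁴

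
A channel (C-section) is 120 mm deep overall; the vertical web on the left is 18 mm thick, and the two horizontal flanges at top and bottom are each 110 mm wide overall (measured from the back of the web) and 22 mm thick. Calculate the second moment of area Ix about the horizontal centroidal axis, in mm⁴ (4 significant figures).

Break the section into simple shapes (no overlaps), measuring from the bottom-left corner of the bounding box.
Web: 18 × 120, A = 2 160 mm², y = 60 mm, Ī = 2 592 000 mm⁴.
Top flange (beyond web): 92 × 22, A = 2 024 mm², y = 109 mm, Ī = 81634.7 mm⁴.
Bottom flange (beyond web): 92 × 22, A = 2 024 mm², y = 11 mm, Ī = 81634.7 mm⁴.
By symmetry the centroid is at mid-height, ȳ = 60 mm.
Transfer each piece to the horizontal centroidal axis using Ī + A·d² with d = y − 60:
  web: d = 0 mm → contributes +2 592 000 mm⁴
  top flange (beyond web): d = 49 mm → contributes +4 941 259 mm⁴
  bottom flange (beyond web): d = -49 mm → contributes +4 941 259 mm⁴
Total I = 12 474 517 mm⁴.

Ix ≈ 1.247 × 10⁷ mm⁴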